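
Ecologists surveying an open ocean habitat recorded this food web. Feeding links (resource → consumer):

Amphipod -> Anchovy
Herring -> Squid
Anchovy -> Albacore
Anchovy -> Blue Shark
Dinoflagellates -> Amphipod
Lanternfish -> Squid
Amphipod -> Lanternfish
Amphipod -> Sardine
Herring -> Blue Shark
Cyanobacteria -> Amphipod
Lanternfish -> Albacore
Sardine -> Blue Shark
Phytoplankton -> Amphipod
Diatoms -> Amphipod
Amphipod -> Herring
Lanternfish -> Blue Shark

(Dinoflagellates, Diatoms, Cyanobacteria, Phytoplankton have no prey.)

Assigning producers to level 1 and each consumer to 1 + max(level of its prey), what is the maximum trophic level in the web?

4

Producers (level 1): Dinoflagellates, Diatoms, Cyanobacteria, Phytoplankton.
Dinoflagellates → Amphipod → Anchovy → Albacore gives Albacore level 4.
No species has a prey at level 4, so no species reaches level 5.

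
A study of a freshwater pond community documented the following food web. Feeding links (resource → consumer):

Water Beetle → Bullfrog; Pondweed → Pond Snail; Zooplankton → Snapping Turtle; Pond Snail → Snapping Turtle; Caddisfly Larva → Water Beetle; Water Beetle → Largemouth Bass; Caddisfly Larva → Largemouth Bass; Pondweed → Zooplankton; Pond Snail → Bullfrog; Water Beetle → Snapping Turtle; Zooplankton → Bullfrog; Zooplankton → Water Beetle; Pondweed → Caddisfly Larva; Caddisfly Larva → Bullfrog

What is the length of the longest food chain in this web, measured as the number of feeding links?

3 links

One longest chain: Pondweed → Zooplankton → Water Beetle → Bullfrog.
It has 4 species and 3 links.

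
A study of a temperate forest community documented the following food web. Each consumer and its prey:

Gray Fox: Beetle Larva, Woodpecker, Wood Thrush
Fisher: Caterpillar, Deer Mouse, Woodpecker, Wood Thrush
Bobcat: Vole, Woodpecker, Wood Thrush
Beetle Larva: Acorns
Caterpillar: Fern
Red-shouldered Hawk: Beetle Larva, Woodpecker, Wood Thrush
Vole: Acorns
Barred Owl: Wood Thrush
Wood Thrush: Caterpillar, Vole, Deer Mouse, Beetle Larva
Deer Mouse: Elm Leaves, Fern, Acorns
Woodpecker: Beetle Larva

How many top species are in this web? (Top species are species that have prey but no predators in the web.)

Top species (has prey, but nothing eats it): Fisher, Bobcat, Gray Fox, Barred Owl, Red-shouldered Hawk.
Count: 5.

5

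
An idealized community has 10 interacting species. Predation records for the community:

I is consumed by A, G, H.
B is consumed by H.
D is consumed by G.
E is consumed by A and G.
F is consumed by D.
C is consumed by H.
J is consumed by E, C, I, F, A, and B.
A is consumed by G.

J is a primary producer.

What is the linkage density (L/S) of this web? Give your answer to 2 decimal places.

There are L = 16 links among S = 10 species.
L/S = 16/10 = 1.6000 ≈ 1.60.

L/S = 1.60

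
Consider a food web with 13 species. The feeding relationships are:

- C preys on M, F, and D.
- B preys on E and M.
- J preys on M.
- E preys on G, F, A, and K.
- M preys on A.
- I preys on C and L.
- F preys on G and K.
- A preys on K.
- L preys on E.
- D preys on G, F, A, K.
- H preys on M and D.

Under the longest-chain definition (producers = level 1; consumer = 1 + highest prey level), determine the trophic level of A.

Trophic level 2

K is a producer → level 1.
A eats K → level 2.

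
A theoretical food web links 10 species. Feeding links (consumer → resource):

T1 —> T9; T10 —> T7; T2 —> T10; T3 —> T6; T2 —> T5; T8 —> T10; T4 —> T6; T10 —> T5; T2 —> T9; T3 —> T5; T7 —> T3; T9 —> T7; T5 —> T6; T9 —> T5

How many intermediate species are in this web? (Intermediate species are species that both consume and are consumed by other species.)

Intermediate species (has both prey and predators): T5, T3, T7, T10, T9.
Count: 5.

5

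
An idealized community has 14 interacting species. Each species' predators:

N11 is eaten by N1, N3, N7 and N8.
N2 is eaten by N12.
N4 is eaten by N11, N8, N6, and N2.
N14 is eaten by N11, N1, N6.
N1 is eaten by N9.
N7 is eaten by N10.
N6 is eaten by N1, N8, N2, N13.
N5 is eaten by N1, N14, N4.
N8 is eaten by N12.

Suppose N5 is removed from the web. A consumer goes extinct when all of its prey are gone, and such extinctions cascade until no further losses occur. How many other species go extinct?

Remove N5.
Round 1: N4 (all prey gone), N14 (all prey gone) → extinct.
Round 2: N6 (all prey gone), N11 (all prey gone) → extinct.
Round 3: N7 (all prey gone), N3 (all prey gone), N8 (all prey gone), N2 (all prey gone), N1 (all prey gone), N13 (all prey gone) → extinct.
Round 4: N9 (all prey gone), N10 (all prey gone), N12 (all prey gone) → extinct.
No further losses. Total secondary extinctions: 13.

13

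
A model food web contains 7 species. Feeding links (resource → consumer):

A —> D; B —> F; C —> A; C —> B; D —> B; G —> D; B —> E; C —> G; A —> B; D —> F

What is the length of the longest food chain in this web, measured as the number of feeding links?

4 links

One longest chain: C → G → D → B → E.
It has 5 species and 4 links.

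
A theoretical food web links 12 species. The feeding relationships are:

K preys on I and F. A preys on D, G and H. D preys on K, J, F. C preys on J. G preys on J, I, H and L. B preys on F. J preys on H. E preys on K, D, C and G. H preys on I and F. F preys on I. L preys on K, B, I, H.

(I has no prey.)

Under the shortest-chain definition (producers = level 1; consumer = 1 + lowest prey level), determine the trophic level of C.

Trophic level 4

I is a producer → level 1.
H eats I → level 2.
J eats H → level 3.
C eats J → level 4.
No prey of C is below level 3, so 4 is the minimum.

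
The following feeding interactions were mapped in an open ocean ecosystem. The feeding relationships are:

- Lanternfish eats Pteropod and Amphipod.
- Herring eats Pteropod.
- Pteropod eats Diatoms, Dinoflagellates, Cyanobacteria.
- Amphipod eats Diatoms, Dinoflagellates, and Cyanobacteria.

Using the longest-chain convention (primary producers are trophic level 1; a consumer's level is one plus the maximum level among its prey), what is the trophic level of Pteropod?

Cyanobacteria is a producer → level 1.
Pteropod eats Cyanobacteria (level 1); other prey at levels: Dinoflagellates 1, Diatoms 1 → level 2.

Trophic level 2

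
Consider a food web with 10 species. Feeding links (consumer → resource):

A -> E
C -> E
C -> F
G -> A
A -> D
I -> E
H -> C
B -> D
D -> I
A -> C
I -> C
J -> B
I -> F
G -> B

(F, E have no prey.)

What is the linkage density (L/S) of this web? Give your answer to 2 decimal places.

There are L = 14 links among S = 10 species.
L/S = 14/10 = 1.4000 ≈ 1.40.

L/S = 1.40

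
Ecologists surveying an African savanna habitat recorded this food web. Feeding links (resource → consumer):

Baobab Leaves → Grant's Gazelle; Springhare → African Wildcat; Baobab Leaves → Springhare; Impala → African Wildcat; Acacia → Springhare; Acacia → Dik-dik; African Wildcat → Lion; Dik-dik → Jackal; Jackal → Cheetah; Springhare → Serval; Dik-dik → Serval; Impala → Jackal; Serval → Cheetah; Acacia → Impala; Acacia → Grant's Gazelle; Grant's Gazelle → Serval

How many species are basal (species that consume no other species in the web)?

Basal species (no prey listed): Baobab Leaves, Acacia.
Count: 2.

2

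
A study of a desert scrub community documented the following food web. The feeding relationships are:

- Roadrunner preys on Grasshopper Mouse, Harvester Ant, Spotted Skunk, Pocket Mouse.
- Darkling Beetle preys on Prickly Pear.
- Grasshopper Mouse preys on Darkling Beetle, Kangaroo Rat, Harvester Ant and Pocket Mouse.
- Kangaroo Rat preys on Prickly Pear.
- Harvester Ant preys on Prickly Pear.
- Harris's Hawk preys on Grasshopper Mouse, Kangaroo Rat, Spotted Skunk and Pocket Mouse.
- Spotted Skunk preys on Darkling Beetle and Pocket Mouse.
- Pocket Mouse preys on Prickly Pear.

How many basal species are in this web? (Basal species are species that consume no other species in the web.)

1

Basal species (no prey listed): Prickly Pear.
Count: 1.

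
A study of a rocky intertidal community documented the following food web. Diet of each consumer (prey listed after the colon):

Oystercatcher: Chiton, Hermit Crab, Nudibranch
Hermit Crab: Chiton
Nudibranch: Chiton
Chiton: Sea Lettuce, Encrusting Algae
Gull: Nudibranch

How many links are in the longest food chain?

3 links

One longest chain: Sea Lettuce → Chiton → Hermit Crab → Oystercatcher.
It has 4 species and 3 links.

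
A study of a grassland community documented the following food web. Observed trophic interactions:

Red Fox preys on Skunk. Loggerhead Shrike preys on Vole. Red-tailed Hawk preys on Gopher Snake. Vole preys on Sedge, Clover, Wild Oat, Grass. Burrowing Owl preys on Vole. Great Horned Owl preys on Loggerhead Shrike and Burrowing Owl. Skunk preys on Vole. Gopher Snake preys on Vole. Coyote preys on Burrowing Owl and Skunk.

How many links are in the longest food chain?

One longest chain: Sedge → Vole → Burrowing Owl → Great Horned Owl.
It has 4 species and 3 links.

3 links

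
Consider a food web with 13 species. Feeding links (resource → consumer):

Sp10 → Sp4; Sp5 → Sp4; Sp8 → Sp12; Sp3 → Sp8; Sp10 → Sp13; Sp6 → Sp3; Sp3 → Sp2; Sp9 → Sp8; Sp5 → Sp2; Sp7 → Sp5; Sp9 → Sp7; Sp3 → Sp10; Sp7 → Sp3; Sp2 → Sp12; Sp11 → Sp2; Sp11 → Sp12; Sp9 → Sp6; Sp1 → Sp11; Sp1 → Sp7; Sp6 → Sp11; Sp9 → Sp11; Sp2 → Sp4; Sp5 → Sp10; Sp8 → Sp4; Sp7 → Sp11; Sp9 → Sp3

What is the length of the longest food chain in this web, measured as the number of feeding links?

One longest chain: Sp9 → Sp6 → Sp3 → Sp10 → Sp13.
It has 5 species and 4 links.

4 links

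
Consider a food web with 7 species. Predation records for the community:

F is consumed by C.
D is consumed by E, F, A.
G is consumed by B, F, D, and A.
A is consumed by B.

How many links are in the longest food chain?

3 links

One longest chain: G → D → F → C.
It has 4 species and 3 links.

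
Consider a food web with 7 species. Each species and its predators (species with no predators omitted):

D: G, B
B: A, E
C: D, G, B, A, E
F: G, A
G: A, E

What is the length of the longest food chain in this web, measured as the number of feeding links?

One longest chain: C → D → G → A.
It has 4 species and 3 links.

3 links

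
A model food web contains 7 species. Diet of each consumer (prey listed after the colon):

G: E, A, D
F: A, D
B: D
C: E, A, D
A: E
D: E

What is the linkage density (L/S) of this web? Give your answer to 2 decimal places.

There are L = 11 links among S = 7 species.
L/S = 11/7 = 1.5714 ≈ 1.57.

L/S = 1.57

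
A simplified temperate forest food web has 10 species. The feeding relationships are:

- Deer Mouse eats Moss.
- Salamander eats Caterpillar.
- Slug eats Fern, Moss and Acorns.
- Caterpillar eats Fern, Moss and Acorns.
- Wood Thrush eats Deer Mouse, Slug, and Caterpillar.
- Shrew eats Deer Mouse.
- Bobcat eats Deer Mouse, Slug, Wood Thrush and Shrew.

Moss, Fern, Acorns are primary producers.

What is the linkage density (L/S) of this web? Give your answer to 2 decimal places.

L/S = 1.60

There are L = 16 links among S = 10 species.
L/S = 16/10 = 1.6000 ≈ 1.60.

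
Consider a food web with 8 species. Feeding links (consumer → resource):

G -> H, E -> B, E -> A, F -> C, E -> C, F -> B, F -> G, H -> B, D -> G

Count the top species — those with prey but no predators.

3

Top species (has prey, but nothing eats it): E, F, D.
Count: 3.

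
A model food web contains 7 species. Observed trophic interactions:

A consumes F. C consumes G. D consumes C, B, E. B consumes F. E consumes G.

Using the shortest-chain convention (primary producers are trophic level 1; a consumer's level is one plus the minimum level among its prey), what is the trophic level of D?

G is a producer → level 1.
C eats G → level 2.
D eats C → level 3.
No prey of D is below level 2, so 3 is the minimum.

Trophic level 3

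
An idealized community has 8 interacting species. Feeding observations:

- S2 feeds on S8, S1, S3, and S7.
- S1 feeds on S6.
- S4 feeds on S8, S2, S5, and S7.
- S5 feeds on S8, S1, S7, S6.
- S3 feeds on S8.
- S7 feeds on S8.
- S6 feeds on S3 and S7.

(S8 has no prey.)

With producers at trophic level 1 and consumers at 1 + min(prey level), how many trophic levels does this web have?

Producers (level 1): S8.
Following each consumer down to its lowest-level prey: S8 → S3 → S6 → S1 (levels 1 through 4).
All prey of S1 (S6 3) are at level 3 or above, so S1 is at level 1 + 3 = 4.
Every consumer has at least one prey at level 3 or below, so none exceeds level 4.

4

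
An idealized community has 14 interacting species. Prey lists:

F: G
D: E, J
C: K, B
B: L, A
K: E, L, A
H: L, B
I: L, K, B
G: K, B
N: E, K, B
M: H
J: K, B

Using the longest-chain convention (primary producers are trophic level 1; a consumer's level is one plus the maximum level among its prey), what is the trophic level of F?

E is a producer → level 1.
K eats E (level 1); other prey at levels: L 1, A 1 → level 2.
G eats K (level 2); other prey at levels: B 2 → level 3.
F eats G → level 4.

Trophic level 4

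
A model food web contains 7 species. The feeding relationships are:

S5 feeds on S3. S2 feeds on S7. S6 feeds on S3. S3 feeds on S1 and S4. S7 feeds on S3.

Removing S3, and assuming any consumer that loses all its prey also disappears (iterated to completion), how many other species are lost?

4

Remove S3.
Round 1: S6 (all prey gone), S5 (all prey gone), S7 (all prey gone) → extinct.
Round 2: S2 (all prey gone) → extinct.
No further losses. Total secondary extinctions: 4.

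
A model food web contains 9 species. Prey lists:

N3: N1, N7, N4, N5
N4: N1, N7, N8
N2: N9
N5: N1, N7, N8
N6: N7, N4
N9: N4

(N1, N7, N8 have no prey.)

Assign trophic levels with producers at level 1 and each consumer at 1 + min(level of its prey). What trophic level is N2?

Trophic level 4

N1 is a producer → level 1.
N4 eats N1 → level 2.
N9 eats N4 → level 3.
N2 eats N9 → level 4.
No prey of N2 is below level 3, so 4 is the minimum.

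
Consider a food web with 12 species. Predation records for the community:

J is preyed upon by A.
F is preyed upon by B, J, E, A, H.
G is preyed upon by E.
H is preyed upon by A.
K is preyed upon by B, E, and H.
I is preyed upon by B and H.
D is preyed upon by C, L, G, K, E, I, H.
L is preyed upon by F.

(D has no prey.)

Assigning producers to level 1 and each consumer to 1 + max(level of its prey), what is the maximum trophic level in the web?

5

Producers (level 1): D.
D → L → F → J → A gives A level 5.
No species has a prey at level 5, so no species reaches level 6.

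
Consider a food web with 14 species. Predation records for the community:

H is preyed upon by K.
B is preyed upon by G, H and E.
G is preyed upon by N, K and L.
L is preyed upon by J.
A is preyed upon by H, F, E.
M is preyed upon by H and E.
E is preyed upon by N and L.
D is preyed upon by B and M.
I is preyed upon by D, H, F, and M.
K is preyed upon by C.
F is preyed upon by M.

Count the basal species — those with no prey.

2

Basal species (no prey listed): A, I.
Count: 2.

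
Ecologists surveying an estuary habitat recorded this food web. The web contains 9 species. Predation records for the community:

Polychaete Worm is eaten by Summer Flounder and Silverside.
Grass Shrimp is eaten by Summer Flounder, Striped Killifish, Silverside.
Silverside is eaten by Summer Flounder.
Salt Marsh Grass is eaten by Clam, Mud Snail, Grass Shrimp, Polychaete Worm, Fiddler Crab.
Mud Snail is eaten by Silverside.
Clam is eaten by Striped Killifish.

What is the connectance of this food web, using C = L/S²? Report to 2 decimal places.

C = 0.16

The web has S = 9 species and L = 13 feeding links.
C = L / S² = 13 / 81 = 0.1605 ≈ 0.16.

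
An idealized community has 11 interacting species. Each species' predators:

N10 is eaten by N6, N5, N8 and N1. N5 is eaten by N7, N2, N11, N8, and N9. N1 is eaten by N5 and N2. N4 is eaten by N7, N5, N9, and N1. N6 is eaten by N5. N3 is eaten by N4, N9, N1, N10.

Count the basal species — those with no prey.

1

Basal species (no prey listed): N3.
Count: 1.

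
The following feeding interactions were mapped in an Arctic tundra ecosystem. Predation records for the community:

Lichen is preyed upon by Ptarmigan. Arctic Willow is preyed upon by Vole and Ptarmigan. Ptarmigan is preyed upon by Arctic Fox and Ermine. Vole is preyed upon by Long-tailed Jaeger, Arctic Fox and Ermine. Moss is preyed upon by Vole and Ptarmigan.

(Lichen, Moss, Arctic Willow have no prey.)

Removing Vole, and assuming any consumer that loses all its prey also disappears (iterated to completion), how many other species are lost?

Remove Vole.
Round 1: Long-tailed Jaeger (all prey gone) → extinct.
No further losses. Total secondary extinctions: 1.

1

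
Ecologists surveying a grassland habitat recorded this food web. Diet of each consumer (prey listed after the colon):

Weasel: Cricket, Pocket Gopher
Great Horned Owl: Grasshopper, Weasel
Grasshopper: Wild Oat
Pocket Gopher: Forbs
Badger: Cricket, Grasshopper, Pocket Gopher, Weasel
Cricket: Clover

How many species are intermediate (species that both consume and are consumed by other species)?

4

Intermediate species (has both prey and predators): Cricket, Grasshopper, Pocket Gopher, Weasel.
Count: 4.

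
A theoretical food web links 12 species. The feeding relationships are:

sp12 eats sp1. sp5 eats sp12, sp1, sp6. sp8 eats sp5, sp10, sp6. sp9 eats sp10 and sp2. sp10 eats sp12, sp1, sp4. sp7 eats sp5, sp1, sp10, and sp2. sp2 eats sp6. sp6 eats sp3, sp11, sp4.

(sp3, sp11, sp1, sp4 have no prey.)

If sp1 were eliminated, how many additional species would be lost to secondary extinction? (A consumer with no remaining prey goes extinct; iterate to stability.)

1

Remove sp1.
Round 1: sp12 (all prey gone) → extinct.
No further losses. Total secondary extinctions: 1.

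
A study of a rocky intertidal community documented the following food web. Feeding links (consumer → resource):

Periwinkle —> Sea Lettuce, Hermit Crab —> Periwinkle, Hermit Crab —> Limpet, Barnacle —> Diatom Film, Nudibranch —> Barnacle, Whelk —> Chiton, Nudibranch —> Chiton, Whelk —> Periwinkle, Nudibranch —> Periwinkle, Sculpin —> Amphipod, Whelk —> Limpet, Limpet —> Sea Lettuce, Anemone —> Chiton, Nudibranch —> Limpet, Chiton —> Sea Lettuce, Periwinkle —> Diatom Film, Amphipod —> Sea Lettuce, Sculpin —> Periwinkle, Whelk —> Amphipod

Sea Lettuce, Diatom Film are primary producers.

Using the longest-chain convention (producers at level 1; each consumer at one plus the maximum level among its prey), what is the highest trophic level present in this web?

Producers (level 1): Sea Lettuce, Diatom Film.
Sea Lettuce → Periwinkle → Sculpin gives Sculpin level 3.
No species has a prey at level 3, so no species reaches level 4.

3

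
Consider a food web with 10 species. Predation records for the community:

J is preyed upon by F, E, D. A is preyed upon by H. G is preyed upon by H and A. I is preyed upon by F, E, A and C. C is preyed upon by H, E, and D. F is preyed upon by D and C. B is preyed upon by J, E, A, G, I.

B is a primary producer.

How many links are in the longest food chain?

One longest chain: B → J → F → C → E.
It has 5 species and 4 links.

4 links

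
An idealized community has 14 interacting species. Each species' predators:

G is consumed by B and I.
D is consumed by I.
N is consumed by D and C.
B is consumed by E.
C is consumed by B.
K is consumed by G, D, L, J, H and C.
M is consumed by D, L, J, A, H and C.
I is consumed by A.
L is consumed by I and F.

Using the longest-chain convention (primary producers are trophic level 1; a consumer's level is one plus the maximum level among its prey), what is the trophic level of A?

K is a producer → level 1.
L eats K (level 1); other prey at levels: M 1 → level 2.
I eats L (level 2); other prey at levels: G 2, D 2 → level 3.
A eats I (level 3); other prey at levels: M 1 → level 4.

Trophic level 4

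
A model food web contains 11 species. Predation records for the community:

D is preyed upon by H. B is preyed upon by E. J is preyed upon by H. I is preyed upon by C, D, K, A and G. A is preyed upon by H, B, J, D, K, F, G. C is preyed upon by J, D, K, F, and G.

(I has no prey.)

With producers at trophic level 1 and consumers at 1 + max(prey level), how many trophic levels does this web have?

Producers (level 1): I.
I → A → D → H gives H level 4.
No species has a prey at level 4, so no species reaches level 5.

4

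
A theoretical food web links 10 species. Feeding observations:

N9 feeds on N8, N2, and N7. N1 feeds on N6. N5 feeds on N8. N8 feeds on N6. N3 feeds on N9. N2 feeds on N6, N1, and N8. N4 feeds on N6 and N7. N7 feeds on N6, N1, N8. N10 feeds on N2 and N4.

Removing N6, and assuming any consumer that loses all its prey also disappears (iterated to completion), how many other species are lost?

9

Remove N6.
Round 1: N1 (all prey gone), N8 (all prey gone) → extinct.
Round 2: N5 (all prey gone), N7 (all prey gone), N2 (all prey gone) → extinct.
Round 3: N4 (all prey gone), N9 (all prey gone) → extinct.
Round 4: N3 (all prey gone), N10 (all prey gone) → extinct.
No further losses. Total secondary extinctions: 9.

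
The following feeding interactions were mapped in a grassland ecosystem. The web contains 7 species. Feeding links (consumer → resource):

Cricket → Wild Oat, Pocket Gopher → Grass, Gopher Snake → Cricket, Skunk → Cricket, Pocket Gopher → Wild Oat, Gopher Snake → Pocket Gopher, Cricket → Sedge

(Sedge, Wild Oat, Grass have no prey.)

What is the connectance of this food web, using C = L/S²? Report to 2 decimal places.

C = 0.14

The web has S = 7 species and L = 7 feeding links.
C = L / S² = 7 / 49 = 0.1429 ≈ 0.14.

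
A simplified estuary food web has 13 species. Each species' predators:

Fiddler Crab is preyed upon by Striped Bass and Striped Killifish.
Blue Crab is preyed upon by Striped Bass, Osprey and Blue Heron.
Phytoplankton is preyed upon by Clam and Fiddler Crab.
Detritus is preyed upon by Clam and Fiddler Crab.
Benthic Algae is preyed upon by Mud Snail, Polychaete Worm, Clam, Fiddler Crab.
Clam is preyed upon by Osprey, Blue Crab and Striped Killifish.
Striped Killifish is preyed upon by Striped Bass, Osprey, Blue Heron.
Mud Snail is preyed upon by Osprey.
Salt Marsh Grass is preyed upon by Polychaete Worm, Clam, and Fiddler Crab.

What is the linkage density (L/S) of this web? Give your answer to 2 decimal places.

L/S = 1.77

There are L = 23 links among S = 13 species.
L/S = 23/13 = 1.7692 ≈ 1.77.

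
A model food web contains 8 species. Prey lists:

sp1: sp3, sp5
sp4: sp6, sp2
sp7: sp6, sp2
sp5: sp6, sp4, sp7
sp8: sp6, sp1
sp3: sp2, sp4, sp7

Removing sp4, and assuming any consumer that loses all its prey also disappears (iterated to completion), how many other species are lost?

0

Remove sp4.
Every predator of it retains at least one other prey: sp3 still has sp2, sp7; sp5 still has sp6, sp7.
No consumer loses all prey, so no secondary extinctions occur.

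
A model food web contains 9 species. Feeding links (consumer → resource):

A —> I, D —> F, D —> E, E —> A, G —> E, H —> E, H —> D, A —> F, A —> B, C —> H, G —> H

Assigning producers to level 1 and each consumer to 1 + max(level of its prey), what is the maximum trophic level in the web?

Producers (level 1): I, F, B.
I → A → E → D → H → C gives C level 6.
No species has a prey at level 6, so no species reaches level 7.

6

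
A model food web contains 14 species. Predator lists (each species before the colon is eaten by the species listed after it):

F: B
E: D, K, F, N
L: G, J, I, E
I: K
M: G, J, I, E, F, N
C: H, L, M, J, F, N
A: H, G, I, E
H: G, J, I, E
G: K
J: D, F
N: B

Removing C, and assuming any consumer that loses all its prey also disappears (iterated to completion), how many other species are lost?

2

Remove C.
Round 1: L (all prey gone), M (all prey gone) → extinct.
No further losses. Total secondary extinctions: 2.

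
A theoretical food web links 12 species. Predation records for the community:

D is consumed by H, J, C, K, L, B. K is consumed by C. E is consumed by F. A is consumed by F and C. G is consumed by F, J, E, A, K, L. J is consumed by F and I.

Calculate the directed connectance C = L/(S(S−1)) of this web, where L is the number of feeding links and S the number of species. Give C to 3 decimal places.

C = 0.136

The web has S = 12 species and L = 18 feeding links.
C = L / (S(S−1)) = 18 / 132 = 0.1364 ≈ 0.136.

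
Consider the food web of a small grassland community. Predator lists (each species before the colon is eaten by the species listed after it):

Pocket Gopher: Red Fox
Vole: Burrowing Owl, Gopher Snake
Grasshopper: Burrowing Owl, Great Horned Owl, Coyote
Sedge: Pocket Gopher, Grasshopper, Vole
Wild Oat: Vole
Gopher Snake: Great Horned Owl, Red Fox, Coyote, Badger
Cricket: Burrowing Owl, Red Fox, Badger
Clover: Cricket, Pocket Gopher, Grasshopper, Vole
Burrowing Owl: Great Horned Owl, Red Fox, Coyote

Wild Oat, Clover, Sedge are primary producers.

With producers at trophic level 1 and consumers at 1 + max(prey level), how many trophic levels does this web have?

4

Producers (level 1): Wild Oat, Clover, Sedge.
Wild Oat → Vole → Gopher Snake → Coyote gives Coyote level 4.
No species has a prey at level 4, so no species reaches level 5.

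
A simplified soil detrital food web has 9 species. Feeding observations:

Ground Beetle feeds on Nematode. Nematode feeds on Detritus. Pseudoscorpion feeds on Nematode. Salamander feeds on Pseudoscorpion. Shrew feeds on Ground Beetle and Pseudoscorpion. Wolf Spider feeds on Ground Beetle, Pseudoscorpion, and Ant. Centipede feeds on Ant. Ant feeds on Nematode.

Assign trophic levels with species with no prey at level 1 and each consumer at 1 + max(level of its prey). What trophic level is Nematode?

Trophic level 2

Detritus has no prey (basal) → level 1.
Nematode eats Detritus → level 2.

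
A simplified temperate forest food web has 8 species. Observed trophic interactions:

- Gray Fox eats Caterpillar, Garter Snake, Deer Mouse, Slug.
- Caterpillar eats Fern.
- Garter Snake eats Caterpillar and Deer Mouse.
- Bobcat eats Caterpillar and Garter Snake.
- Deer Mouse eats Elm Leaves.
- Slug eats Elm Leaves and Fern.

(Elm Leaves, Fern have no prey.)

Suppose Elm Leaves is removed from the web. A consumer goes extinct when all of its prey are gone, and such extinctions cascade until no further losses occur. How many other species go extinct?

Remove Elm Leaves.
Round 1: Deer Mouse (all prey gone) → extinct.
No further losses. Total secondary extinctions: 1.

1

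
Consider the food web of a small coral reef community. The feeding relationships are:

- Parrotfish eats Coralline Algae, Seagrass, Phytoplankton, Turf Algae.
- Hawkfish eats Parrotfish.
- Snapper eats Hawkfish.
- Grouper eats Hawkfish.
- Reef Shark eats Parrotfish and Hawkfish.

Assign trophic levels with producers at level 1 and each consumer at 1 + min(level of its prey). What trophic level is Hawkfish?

Coralline Algae is a producer → level 1.
Parrotfish eats Coralline Algae → level 2.
Hawkfish eats Parrotfish → level 3.
No prey of Hawkfish is below level 2, so 3 is the minimum.

Trophic level 3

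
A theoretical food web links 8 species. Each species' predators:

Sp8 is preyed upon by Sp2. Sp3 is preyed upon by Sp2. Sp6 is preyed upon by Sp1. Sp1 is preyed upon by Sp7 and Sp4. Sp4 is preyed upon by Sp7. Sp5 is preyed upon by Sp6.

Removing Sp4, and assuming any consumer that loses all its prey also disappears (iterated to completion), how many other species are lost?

0

Remove Sp4.
Every predator of it retains at least one other prey: Sp7 still has Sp1.
No consumer loses all prey, so no secondary extinctions occur.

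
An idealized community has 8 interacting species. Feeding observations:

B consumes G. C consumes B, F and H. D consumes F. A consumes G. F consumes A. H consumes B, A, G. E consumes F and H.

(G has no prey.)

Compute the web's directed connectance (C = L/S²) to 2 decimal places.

The web has S = 8 species and L = 12 feeding links.
C = L / S² = 12 / 64 = 0.1875 ≈ 0.19.

C = 0.19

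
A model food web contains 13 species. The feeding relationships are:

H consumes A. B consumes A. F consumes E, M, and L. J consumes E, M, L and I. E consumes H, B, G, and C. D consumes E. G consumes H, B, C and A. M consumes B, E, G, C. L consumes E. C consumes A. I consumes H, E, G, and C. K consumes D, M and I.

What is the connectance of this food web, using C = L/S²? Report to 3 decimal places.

The web has S = 13 species and L = 31 feeding links.
C = L / S² = 31 / 169 = 0.1834 ≈ 0.183.

C = 0.183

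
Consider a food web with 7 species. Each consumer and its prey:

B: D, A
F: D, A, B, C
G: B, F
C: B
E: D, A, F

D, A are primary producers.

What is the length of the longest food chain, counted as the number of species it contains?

One longest chain: D → B → C → F → G.
It has 5 species and 4 links.

5 species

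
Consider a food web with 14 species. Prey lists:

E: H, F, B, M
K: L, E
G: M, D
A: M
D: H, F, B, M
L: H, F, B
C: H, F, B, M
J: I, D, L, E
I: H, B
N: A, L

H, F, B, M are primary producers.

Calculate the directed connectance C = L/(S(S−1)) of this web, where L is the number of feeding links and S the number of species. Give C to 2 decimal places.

C = 0.15

The web has S = 14 species and L = 28 feeding links.
C = L / (S(S−1)) = 28 / 182 = 0.1538 ≈ 0.15.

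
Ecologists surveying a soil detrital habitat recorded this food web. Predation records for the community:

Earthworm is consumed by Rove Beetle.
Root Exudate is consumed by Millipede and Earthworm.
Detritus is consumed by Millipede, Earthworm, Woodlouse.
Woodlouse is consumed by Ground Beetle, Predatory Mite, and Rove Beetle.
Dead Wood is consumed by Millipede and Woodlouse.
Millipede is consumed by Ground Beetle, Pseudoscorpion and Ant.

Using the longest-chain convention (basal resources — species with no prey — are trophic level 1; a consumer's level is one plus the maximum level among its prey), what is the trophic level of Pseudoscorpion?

Trophic level 3

Root Exudate has no prey (basal) → level 1.
Millipede eats Root Exudate (level 1); other prey at levels: Dead Wood 1, Detritus 1 → level 2.
Pseudoscorpion eats Millipede → level 3.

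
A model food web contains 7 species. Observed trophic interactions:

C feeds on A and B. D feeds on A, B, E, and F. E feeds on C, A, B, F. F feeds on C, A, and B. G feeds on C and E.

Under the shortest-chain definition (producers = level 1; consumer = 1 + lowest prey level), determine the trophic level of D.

B is a producer → level 1.
D eats B → level 2.

Trophic level 2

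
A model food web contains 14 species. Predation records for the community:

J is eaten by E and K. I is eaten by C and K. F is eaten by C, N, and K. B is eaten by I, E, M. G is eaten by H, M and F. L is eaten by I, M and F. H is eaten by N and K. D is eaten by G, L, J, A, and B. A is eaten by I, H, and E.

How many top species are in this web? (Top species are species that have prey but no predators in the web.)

Top species (has prey, but nothing eats it): E, M, N, K, C.
Count: 5.

5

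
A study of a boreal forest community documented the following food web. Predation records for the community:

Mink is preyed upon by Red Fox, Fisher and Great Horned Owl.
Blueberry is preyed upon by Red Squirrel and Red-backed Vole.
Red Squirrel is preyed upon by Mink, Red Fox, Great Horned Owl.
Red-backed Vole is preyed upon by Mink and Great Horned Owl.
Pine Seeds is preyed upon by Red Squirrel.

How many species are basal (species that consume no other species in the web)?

Basal species (no prey listed): Pine Seeds, Blueberry.
Count: 2.

2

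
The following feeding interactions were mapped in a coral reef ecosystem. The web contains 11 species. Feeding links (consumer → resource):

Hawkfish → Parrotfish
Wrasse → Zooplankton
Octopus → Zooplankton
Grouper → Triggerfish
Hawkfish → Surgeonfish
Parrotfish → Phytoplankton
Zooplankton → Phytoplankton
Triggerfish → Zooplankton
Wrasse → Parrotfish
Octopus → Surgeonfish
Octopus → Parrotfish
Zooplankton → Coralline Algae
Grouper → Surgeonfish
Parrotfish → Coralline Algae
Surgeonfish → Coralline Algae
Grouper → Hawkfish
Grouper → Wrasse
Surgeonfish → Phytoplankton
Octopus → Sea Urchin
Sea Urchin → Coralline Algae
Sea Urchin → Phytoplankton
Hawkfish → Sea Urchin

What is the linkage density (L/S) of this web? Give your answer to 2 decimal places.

L/S = 2.00

There are L = 22 links among S = 11 species.
L/S = 22/11 = 2.0000 ≈ 2.00.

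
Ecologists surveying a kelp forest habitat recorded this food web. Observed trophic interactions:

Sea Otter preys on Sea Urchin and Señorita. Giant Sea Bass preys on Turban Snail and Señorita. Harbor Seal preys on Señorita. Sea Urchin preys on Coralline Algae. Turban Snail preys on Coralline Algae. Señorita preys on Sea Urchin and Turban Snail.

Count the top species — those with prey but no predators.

3

Top species (has prey, but nothing eats it): Giant Sea Bass, Sea Otter, Harbor Seal.
Count: 3.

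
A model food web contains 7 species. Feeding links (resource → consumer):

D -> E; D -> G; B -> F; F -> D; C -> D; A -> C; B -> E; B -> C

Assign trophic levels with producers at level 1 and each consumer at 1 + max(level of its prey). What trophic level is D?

Trophic level 3

B is a producer → level 1.
F eats B → level 2.
D eats F (level 2); other prey at levels: C 2 → level 3.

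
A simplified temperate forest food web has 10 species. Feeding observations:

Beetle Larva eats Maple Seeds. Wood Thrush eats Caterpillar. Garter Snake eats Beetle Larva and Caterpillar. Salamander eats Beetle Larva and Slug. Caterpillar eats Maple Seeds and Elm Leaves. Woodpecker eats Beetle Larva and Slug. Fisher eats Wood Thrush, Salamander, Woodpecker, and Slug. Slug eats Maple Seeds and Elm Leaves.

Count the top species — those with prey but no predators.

Top species (has prey, but nothing eats it): Garter Snake, Fisher.
Count: 2.

2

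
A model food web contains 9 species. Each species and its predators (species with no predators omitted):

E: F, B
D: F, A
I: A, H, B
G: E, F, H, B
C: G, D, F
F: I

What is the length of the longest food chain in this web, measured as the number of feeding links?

One longest chain: C → G → E → F → I → A.
It has 6 species and 5 links.

5 links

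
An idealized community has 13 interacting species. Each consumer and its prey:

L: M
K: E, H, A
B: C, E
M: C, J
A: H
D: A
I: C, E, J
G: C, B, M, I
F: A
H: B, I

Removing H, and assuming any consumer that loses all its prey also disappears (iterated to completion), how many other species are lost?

Remove H.
Round 1: A (all prey gone) → extinct.
Round 2: D (all prey gone), F (all prey gone) → extinct.
No further losses. Total secondary extinctions: 3.

3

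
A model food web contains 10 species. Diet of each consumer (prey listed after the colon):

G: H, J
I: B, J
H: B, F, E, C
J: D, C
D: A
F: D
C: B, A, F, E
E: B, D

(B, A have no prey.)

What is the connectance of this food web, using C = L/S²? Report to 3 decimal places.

C = 0.180

The web has S = 10 species and L = 18 feeding links.
C = L / S² = 18 / 100 = 0.1800 ≈ 0.180.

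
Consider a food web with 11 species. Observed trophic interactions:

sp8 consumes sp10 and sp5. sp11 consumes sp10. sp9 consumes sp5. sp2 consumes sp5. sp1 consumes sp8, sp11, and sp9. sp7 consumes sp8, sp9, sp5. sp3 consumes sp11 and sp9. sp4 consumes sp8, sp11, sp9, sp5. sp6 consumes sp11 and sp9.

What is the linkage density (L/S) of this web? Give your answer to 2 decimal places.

L/S = 1.73

There are L = 19 links among S = 11 species.
L/S = 19/11 = 1.7273 ≈ 1.73.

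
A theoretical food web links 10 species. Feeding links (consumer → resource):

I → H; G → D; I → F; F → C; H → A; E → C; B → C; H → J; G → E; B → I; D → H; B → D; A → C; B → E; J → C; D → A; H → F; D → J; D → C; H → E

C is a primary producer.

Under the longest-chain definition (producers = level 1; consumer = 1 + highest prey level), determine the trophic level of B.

C is a producer → level 1.
A eats C → level 2.
H eats A (level 2); other prey at levels: F 2, J 2, E 2 → level 3.
I eats H (level 3); other prey at levels: F 2 → level 4.
B eats I (level 4); other prey at levels: C 1, E 2, D 4 → level 5.

Trophic level 5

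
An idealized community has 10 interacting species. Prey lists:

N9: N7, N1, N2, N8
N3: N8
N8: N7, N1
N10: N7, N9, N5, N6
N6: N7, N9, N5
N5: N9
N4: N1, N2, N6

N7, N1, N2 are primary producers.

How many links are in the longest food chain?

5 links

One longest chain: N7 → N8 → N9 → N5 → N6 → N4.
It has 6 species and 5 links.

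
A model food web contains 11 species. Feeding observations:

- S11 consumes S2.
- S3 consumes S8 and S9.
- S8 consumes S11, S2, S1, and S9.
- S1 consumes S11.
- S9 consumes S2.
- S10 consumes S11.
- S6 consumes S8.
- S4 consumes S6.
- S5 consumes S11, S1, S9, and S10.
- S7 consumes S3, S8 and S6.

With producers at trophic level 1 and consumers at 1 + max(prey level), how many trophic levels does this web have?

Producers (level 1): S2.
S2 → S11 → S1 → S8 → S6 → S4 gives S4 level 6.
No species has a prey at level 6, so no species reaches level 7.

6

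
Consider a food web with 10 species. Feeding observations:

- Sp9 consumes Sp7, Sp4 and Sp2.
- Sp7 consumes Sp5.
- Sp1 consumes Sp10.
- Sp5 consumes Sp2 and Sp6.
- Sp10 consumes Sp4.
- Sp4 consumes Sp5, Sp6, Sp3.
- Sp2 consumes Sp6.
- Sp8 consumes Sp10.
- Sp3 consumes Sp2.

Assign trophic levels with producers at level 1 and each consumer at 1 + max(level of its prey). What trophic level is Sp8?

Trophic level 6

Sp6 is a producer → level 1.
Sp2 eats Sp6 → level 2.
Sp5 eats Sp2 (level 2); other prey at levels: Sp6 1 → level 3.
Sp4 eats Sp5 (level 3); other prey at levels: Sp6 1, Sp3 3 → level 4.
Sp10 eats Sp4 → level 5.
Sp8 eats Sp10 → level 6.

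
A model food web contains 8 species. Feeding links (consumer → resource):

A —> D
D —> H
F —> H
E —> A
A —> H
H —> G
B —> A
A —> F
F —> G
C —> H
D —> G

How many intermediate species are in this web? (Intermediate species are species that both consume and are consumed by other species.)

Intermediate species (has both prey and predators): H, F, D, A.
Count: 4.

4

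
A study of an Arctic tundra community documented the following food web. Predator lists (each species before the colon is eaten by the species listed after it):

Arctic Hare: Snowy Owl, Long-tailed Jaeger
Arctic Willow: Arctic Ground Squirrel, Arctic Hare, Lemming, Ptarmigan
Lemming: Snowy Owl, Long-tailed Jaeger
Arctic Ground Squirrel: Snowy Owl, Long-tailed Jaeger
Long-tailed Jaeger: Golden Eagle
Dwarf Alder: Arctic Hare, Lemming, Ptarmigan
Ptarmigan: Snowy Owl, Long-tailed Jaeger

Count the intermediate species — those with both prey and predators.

5

Intermediate species (has both prey and predators): Arctic Ground Squirrel, Arctic Hare, Lemming, Ptarmigan, Long-tailed Jaeger.
Count: 5.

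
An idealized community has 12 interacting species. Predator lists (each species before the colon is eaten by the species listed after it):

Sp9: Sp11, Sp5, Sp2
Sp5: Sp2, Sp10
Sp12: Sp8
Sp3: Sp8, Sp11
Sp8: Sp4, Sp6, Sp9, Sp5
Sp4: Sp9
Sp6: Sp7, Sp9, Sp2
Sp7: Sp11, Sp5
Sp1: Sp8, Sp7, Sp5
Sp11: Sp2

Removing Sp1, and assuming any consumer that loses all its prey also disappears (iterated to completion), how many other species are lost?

0

Remove Sp1.
Every predator of it retains at least one other prey: Sp8 still has Sp12, Sp3; Sp7 still has Sp6; Sp5 still has Sp8, Sp7, Sp9.
No consumer loses all prey, so no secondary extinctions occur.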